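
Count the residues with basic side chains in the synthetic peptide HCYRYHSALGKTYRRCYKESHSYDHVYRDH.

Lysine (K), arginine (R), and histidine (H) have basic, nitrogen-containing side chains.
Matching residues: H1, R4, H6, K11, R14, R15, K18, H21, H25, R28, H30.

11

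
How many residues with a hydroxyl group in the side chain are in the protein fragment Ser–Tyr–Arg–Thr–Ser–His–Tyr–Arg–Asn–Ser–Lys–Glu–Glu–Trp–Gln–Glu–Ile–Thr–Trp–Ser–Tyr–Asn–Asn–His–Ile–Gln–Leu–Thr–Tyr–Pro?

11

The –OH-bearing residues are Ser, Thr (aliphatic alcohols), and Tyr (phenol).
Matching residues: Ser1, Tyr2, Thr4, Ser5, Tyr7, Ser10, Thr18, Ser20, Tyr21, Thr28, Tyr29.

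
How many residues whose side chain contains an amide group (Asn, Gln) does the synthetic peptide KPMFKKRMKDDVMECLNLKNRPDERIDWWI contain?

2

Matching residues: N17, N20.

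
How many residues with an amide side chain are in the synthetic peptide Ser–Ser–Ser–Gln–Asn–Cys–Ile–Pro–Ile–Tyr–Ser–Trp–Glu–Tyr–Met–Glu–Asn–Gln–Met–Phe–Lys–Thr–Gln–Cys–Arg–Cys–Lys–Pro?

Asparagine (N) and glutamine (Q) have uncharged amide side chains.
Matching residues: Gln4, Asn5, Asn17, Gln18, Gln23.

5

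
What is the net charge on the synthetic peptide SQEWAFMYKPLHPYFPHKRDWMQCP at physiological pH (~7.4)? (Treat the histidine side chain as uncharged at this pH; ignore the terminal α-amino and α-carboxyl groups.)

+1

At pH ~7.4 the Lys and Arg side chains are protonated (+1), the Asp and Glu side chains are deprotonated (−1), and with His taken as neutral all other side chains carry no charge.
Positive (K, R): K9, K18, R19 → +3.
Negative (D, E): E3, D20 → −2.
Net charge = (+3) + (−2) = +1.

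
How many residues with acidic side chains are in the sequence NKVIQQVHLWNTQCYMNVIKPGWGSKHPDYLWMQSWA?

1

Aspartate (D) and glutamate (E) have carboxylic-acid side chains and are the acidic amino acids.
Matching residues: D29.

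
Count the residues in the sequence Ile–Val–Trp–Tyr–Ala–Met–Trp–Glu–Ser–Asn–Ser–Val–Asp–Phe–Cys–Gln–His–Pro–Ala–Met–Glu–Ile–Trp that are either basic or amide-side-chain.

3

Basic: H, K, R. Amide-side-chain: N, Q.
Basic residues here: His17 (1).
Amide-side-chain residues here: Asn10, Gln16 (2).
The two groups share no amino acid, so total = 1 + 2 = 3.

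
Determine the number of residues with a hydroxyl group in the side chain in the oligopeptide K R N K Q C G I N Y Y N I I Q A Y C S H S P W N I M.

S, T, and Y are the three residues with a side-chain hydroxyl.
Matching residues: Y10, Y11, Y17, S19, S21.

5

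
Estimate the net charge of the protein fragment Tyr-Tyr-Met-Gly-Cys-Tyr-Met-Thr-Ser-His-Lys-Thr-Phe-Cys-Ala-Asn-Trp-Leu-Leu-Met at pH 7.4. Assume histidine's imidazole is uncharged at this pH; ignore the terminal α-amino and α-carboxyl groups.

At pH ~7.4 the Lys and Arg side chains are protonated (+1), the Asp and Glu side chains are deprotonated (−1), and with His taken as neutral all other side chains carry no charge.
Positive (K, R): Lys11 → +1.
Negative (D, E): none → −0.
Net charge = (+1) + (−0) = +1.

+1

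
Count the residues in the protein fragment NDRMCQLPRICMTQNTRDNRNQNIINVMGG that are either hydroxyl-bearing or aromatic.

Hydroxyl-bearing: S, T, Y. Aromatic: F, W, Y.
Hydroxyl-bearing residues here: T13, T16 (2).
Aromatic residues here: none (0).
(Y belongs to both groups, but none appear in this sequence.) Total = 2 + 0 = 2.

2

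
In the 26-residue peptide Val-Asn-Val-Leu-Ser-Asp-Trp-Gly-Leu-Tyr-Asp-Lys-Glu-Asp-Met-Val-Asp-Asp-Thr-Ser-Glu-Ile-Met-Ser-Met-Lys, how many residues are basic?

2

The basic amino acids are Lys (K), Arg (R), and His (H).
Matching residues: Lys12, Lys26.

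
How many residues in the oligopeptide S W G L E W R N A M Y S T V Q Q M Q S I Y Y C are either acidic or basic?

Acidic: D, E. Basic: H, K, R.
Acidic residues here: E5 (1).
Basic residues here: R7 (1).
The two groups share no amino acid, so total = 1 + 1 = 2.

2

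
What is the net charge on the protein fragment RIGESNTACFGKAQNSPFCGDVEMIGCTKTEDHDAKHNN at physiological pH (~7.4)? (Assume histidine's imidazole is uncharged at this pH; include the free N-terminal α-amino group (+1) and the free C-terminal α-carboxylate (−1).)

The side chains ionized at physiological pH are Lys/Arg (+1) and Asp/Glu (−1); with His treated as neutral, nothing else contributes.
Positive (K, R): R1, K12, K29, K36 → +4.
Negative (D, E): E4, D21, E23, E31, D32, D34 → −6.
The N-terminus (+1) and C-terminus (−1) cancel.
Net charge = (+4) + (−6) = −2.

-2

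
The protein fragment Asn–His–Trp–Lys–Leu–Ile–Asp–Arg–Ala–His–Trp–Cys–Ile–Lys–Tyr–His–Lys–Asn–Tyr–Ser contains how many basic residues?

K, R, and H are the three residues with basic side chains (ε-amine, guanidinium, and imidazole respectively).
Matching residues: His2, Lys4, Arg8, His10, Lys14, His16, Lys17.

7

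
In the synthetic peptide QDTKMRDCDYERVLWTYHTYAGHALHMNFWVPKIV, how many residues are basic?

Lysine (K), arginine (R), and histidine (H) have basic, nitrogen-containing side chains.
Matching residues: K4, R6, R12, H18, H23, H26, K33.

7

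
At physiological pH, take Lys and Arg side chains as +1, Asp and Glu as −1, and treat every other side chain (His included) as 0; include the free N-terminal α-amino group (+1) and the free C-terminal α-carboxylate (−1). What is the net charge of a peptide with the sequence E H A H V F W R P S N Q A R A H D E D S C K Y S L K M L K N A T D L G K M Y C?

+1

Positive (K, R): R8, R14, K22, K26, K29, K36 → +6.
Negative (D, E): E1, D17, E18, D19, D33 → −5.
The N-terminus (+1) and C-terminus (−1) cancel.
Net charge = (+6) + (−5) = +1.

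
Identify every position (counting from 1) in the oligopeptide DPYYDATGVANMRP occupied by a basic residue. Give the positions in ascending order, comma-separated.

13

Matching residues: R13.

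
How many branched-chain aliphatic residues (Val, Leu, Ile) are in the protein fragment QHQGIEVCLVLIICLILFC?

10

Matching residues: I5, V7, L9, V10, L11, I12, I13, L15, I16, L17.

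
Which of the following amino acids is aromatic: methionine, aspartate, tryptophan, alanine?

Phenylalanine (F), tryptophan (W), and tyrosine (Y) have aromatic ring side chains.
Of the listed options, only tryptophan belongs to this group.

tryptophan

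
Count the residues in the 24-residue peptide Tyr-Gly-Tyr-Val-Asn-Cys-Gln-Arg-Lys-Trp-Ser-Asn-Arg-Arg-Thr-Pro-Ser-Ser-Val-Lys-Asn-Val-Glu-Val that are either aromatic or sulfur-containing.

Aromatic: F, W, Y. Sulfur-containing: C, M.
Aromatic residues here: Tyr1, Tyr3, Trp10 (3).
Sulfur-containing residues here: Cys6 (1).
The two groups share no amino acid, so total = 3 + 1 = 4.

4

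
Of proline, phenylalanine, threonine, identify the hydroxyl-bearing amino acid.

threonine

S, T, and Y are the three residues with a side-chain hydroxyl.
Of the listed options, only threonine belongs to this group.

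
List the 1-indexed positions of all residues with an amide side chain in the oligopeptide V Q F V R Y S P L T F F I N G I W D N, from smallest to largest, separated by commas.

2, 14, 19

Asparagine (N) and glutamine (Q) have uncharged amide side chains.
Matching residues: Q2, N14, N19.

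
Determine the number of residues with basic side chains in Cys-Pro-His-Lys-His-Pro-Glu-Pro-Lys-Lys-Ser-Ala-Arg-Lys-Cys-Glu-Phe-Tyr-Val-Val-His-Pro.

8

Lysine (K), arginine (R), and histidine (H) have basic, nitrogen-containing side chains.
Matching residues: His3, Lys4, His5, Lys9, Lys10, Arg13, Lys14, His21.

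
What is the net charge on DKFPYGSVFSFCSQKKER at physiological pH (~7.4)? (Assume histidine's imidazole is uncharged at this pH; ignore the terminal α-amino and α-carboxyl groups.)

+2

At pH ~7.4 the Lys and Arg side chains are protonated (+1), the Asp and Glu side chains are deprotonated (−1), and with His taken as neutral all other side chains carry no charge.
Positive (K, R): K2, K15, K16, R18 → +4.
Negative (D, E): D1, E17 → −2.
Net charge = (+4) + (−2) = +2.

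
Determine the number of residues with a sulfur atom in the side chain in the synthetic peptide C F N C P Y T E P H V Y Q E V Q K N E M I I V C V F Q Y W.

Cysteine (C, thiol) and methionine (M, thioether) are the two sulfur-containing amino acids.
Matching residues: C1, C4, M20, C24.

4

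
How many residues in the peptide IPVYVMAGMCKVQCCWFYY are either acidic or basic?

Acidic: D, E. Basic: H, K, R.
Acidic residues here: none (0).
Basic residues here: K11 (1).
The two groups share no amino acid, so total = 0 + 1 = 1.

1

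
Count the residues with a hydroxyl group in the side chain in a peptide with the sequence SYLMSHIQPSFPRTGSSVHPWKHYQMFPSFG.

S, T, and Y are the three residues with a side-chain hydroxyl.
Matching residues: S1, Y2, S5, S10, T14, S16, S17, Y24, S29.

9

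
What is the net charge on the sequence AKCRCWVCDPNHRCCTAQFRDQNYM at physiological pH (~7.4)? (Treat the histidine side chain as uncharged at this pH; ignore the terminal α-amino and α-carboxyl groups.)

+2

Near pH 7.4, K and R contribute +1 each, D and E contribute −1 each, and every other side chain (His included, as stated) is uncharged.
Positive (K, R): K2, R4, R13, R20 → +4.
Negative (D, E): D9, D21 → −2.
Net charge = (+4) + (−2) = +2.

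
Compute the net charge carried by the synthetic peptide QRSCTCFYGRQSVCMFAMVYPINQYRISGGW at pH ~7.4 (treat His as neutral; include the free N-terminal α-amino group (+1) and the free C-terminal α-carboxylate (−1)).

At pH ~7.4 the Lys and Arg side chains are protonated (+1), the Asp and Glu side chains are deprotonated (−1), and with His taken as neutral all other side chains carry no charge.
Positive (K, R): R2, R10, R26 → +3.
Negative (D, E): none → −0.
The N-terminus (+1) and C-terminus (−1) cancel.
Net charge = (+3) + (−0) = +3.

+3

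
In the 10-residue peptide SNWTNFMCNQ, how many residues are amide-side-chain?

The amide-side-chain residues are Asn (N) and Gln (Q).
Matching residues: N2, N5, N9, Q10.

4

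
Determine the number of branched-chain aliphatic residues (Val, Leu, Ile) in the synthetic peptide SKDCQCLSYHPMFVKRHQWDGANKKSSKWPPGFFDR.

Matching residues: L7, V14.

2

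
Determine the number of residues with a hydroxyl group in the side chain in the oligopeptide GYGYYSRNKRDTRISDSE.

S, T, and Y are the three residues with a side-chain hydroxyl.
Matching residues: Y2, Y4, Y5, S6, T12, S15, S17.

7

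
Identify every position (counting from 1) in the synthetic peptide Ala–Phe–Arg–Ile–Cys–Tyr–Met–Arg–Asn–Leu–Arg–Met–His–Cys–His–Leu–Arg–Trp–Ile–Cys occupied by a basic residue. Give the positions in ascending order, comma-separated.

Lysine (K), arginine (R), and histidine (H) have basic, nitrogen-containing side chains.
Matching residues: Arg3, Arg8, Arg11, His13, His15, Arg17.

3, 8, 11, 13, 15, 17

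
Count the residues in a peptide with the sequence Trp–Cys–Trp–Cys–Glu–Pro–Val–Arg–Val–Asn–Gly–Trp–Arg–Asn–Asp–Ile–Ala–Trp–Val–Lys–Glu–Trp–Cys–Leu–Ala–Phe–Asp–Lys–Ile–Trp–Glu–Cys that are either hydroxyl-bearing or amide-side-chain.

2

Hydroxyl-bearing: S, T, Y. Amide-side-chain: N, Q.
Hydroxyl-bearing residues here: none (0).
Amide-side-chain residues here: Asn10, Asn14 (2).
The two groups share no amino acid, so total = 0 + 2 = 2.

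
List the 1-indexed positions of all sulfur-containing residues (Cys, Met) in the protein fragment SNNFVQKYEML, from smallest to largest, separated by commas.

Matching residues: M10.

10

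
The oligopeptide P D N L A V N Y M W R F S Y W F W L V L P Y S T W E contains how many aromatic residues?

Phenylalanine (F), tryptophan (W), and tyrosine (Y) have aromatic ring side chains.
Matching residues: Y8, W10, F12, Y14, W15, F16, W17, Y22, W25.

9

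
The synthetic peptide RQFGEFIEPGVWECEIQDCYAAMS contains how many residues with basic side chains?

1

K, R, and H are the three residues with basic side chains (ε-amine, guanidinium, and imidazole respectively).
Matching residues: R1.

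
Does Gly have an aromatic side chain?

No

F, W, and Y each carry an aromatic ring on the side chain.
Glycine is not in this group.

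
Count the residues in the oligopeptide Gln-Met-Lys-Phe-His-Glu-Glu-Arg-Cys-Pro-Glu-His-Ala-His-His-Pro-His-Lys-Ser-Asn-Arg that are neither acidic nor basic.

Acidic: D, E. Basic: K, R, H. All other residues are neither.
Matching residues: Gln1, Met2, Phe4, Cys9, Pro10, Ala13, Pro16, Ser19, Asn20.

9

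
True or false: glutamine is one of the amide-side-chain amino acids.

True

The amide-side-chain residues are Asn (N) and Gln (Q).
Glutamine is in this group.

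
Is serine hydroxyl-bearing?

The –OH-bearing residues are Ser, Thr (aliphatic alcohols), and Tyr (phenol).
Serine is in this group.

Yes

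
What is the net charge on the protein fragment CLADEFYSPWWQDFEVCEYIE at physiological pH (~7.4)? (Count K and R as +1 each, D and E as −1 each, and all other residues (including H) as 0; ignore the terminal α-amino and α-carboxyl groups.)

Positive (K, R): none → +0.
Negative (D, E): D4, E5, D13, E15, E18, E21 → −6.
Net charge = (+0) + (−6) = −6.

-6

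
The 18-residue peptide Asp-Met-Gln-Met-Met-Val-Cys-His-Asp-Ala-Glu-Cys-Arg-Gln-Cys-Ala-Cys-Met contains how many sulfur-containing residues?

Only Cys (C) and Met (M) have a sulfur atom in the side chain.
Matching residues: Met2, Met4, Met5, Cys7, Cys12, Cys15, Cys17, Met18.

8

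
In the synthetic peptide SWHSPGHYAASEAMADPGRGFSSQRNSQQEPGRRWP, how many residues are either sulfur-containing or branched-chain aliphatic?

Sulfur-containing: C, M. Branched-chain aliphatic: I, L, V.
Sulfur-containing residues here: M14 (1).
Branched-chain aliphatic residues here: none (0).
The two groups share no amino acid, so total = 1 + 0 = 1.

1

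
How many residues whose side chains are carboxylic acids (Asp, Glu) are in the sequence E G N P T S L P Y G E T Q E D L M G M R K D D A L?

Matching residues: E1, E11, E14, D15, D22, D23.

6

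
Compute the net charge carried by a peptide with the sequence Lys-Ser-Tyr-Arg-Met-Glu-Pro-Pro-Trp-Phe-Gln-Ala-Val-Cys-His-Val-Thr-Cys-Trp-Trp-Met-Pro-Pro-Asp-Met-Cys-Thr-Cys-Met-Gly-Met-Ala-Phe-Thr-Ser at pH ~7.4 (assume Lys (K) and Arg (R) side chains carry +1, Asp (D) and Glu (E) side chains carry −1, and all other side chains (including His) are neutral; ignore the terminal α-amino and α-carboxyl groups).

0

Positive (K, R): Lys1, Arg4 → +2.
Negative (D, E): Glu6, Asp24 → −2.
Net charge = (+2) + (−2) = 0.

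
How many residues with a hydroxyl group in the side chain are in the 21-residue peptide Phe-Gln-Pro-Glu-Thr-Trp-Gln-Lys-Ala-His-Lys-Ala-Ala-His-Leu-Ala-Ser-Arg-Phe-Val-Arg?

2

The –OH-bearing residues are Ser, Thr (aliphatic alcohols), and Tyr (phenol).
Matching residues: Thr5, Ser17.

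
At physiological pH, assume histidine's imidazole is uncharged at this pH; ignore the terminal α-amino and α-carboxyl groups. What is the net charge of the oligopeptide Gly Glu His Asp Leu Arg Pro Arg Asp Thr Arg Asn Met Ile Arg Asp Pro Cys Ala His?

Near pH 7.4, K and R contribute +1 each, D and E contribute −1 each, and every other side chain (His included, as stated) is uncharged.
Positive (K, R): Arg6, Arg8, Arg11, Arg15 → +4.
Negative (D, E): Glu2, Asp4, Asp9, Asp16 → −4.
Net charge = (+4) + (−4) = 0.

0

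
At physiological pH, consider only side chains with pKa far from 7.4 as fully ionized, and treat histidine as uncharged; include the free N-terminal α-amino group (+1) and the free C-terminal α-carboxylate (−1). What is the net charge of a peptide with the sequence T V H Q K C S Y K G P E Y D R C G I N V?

At pH ~7.4 the Lys and Arg side chains are protonated (+1), the Asp and Glu side chains are deprotonated (−1), and with His taken as neutral all other side chains carry no charge.
Positive (K, R): K5, K9, R15 → +3.
Negative (D, E): E12, D14 → −2.
The N-terminus (+1) and C-terminus (−1) cancel.
Net charge = (+3) + (−2) = +1.

+1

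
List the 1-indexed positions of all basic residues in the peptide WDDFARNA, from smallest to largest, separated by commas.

6

The basic amino acids are Lys (K), Arg (R), and His (H).
Matching residues: R6.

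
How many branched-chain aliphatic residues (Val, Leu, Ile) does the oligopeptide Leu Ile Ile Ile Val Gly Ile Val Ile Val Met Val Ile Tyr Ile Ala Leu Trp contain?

13

Matching residues: Leu1, Ile2, Ile3, Ile4, Val5, Ile7, Val8, Ile9, Val10, Val12, Ile13, Ile15, Leu17.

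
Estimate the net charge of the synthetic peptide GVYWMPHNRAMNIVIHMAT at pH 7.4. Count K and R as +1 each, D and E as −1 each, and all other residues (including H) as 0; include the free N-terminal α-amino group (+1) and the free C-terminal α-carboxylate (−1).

+1

Positive (K, R): R9 → +1.
Negative (D, E): none → −0.
The N-terminus (+1) and C-terminus (−1) cancel.
Net charge = (+1) + (−0) = +1.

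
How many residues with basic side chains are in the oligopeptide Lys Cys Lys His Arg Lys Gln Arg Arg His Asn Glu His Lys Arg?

11

Lysine (K), arginine (R), and histidine (H) have basic, nitrogen-containing side chains.
Matching residues: Lys1, Lys3, His4, Arg5, Lys6, Arg8, Arg9, His10, His13, Lys14, Arg15.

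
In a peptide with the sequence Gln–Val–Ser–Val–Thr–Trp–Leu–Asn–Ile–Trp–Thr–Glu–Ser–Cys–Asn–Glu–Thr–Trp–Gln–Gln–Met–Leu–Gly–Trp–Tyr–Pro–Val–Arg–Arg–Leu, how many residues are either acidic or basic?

Acidic: D, E. Basic: H, K, R.
Acidic residues here: Glu12, Glu16 (2).
Basic residues here: Arg28, Arg29 (2).
The two groups share no amino acid, so total = 2 + 2 = 4.

4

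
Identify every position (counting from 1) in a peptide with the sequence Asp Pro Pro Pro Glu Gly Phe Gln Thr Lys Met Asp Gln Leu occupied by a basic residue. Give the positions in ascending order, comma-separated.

10

K, R, and H are the three residues with basic side chains (ε-amine, guanidinium, and imidazole respectively).
Matching residues: Lys10.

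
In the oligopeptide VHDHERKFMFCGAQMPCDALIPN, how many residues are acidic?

The acidic residues are Asp (D) and Glu (E), whose side chains end in a carboxylate group.
Matching residues: D3, E5, D18.

3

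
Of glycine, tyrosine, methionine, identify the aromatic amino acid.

tyrosine

Phenylalanine (F), tryptophan (W), and tyrosine (Y) have aromatic ring side chains.
Of the listed options, only tyrosine belongs to this group.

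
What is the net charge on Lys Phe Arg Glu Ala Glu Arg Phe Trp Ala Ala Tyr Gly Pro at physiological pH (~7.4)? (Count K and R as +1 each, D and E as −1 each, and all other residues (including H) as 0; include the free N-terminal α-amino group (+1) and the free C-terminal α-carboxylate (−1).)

+1

Positive (K, R): Lys1, Arg3, Arg7 → +3.
Negative (D, E): Glu4, Glu6 → −2.
The N-terminus (+1) and C-terminus (−1) cancel.
Net charge = (+3) + (−2) = +1.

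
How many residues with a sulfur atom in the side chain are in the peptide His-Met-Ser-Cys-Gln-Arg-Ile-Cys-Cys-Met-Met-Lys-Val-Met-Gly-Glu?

Only Cys (C) and Met (M) have a sulfur atom in the side chain.
Matching residues: Met2, Cys4, Cys8, Cys9, Met10, Met11, Met14.

7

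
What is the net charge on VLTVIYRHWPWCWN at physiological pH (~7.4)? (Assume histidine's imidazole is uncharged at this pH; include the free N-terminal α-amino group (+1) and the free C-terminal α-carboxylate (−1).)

Near pH 7.4, K and R contribute +1 each, D and E contribute −1 each, and every other side chain (His included, as stated) is uncharged.
Positive (K, R): R7 → +1.
Negative (D, E): none → −0.
The N-terminus (+1) and C-terminus (−1) cancel.
Net charge = (+1) + (−0) = +1.

+1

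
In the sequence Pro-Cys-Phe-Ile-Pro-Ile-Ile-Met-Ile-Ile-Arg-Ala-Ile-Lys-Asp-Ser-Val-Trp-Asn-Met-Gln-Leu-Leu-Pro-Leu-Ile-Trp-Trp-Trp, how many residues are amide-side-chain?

Asparagine (N) and glutamine (Q) have uncharged amide side chains.
Matching residues: Asn19, Gln21.

2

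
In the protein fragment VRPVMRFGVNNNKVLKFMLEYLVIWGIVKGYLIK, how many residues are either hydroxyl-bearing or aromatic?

Hydroxyl-bearing: S, T, Y. Aromatic: F, W, Y.
Hydroxyl-bearing residues here: Y21, Y31 (2).
Aromatic residues here: F7, F17, Y21, W25, Y31 (5).
Y is in both groups, so the 2 Y residues must not be double-counted.
Total = 2 + 5 − 2 = 5.

5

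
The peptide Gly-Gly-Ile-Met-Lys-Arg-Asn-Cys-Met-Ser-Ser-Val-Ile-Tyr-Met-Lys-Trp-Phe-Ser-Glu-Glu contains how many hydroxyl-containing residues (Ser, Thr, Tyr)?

Matching residues: Ser10, Ser11, Tyr14, Ser19.

4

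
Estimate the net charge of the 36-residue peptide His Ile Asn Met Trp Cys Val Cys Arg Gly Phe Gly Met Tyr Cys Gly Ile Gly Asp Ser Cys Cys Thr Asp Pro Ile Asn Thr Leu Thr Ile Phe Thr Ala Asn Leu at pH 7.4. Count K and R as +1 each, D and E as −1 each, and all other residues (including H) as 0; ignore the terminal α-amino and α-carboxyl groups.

-1

Positive (K, R): Arg9 → +1.
Negative (D, E): Asp19, Asp24 → −2.
Net charge = (+1) + (−2) = −1.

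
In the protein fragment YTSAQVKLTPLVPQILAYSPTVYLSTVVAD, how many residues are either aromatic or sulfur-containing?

3

Aromatic: F, W, Y. Sulfur-containing: C, M.
Aromatic residues here: Y1, Y18, Y23 (3).
Sulfur-containing residues here: none (0).
The two groups share no amino acid, so total = 3 + 0 = 3.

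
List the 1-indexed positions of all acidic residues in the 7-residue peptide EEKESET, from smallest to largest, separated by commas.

The acidic residues are Asp (D) and Glu (E), whose side chains end in a carboxylate group.
Matching residues: E1, E2, E4, E6.

1, 2, 4, 6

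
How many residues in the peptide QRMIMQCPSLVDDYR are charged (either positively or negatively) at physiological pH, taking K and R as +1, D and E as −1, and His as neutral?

4

Charged side chains at pH ~7.4: K, R (positive); D, E (negative).
Matching residues: R2, D12, D13, R15.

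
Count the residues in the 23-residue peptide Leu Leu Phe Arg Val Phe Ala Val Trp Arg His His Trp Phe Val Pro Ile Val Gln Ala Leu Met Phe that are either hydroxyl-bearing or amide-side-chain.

Hydroxyl-bearing: S, T, Y. Amide-side-chain: N, Q.
Hydroxyl-bearing residues here: none (0).
Amide-side-chain residues here: Gln19 (1).
The two groups share no amino acid, so total = 0 + 1 = 1.

1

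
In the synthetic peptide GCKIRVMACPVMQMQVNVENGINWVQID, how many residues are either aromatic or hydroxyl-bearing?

1

Aromatic: F, W, Y. Hydroxyl-bearing: S, T, Y.
Aromatic residues here: W24 (1).
Hydroxyl-bearing residues here: none (0).
(Y belongs to both groups, but none appear in this sequence.) Total = 1 + 0 = 1.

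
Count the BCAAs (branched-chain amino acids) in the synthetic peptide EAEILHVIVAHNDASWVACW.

6

The BCAAs are Val, Leu, and Ile — aliphatic side chains with a branch point.
Matching residues: I4, L5, V7, I8, V9, V17.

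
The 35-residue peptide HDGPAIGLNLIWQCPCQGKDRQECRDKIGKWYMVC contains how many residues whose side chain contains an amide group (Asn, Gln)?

Matching residues: N9, Q13, Q17, Q22.

4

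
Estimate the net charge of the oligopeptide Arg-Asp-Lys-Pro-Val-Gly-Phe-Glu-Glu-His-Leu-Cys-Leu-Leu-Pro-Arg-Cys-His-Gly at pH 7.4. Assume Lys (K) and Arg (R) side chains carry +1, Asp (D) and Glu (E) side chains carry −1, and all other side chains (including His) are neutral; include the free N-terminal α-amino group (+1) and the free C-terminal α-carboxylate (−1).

Positive (K, R): Arg1, Lys3, Arg16 → +3.
Negative (D, E): Asp2, Glu8, Glu9 → −3.
The N-terminus (+1) and C-terminus (−1) cancel.
Net charge = (+3) + (−3) = 0.

0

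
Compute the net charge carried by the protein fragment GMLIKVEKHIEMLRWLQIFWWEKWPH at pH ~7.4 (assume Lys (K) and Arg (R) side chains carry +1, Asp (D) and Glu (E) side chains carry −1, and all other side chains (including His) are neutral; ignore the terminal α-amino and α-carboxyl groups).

Positive (K, R): K5, K8, R14, K23 → +4.
Negative (D, E): E7, E11, E22 → −3.
Net charge = (+4) + (−3) = +1.

+1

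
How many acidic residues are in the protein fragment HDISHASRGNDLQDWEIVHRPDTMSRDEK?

The acidic residues are Asp (D) and Glu (E), whose side chains end in a carboxylate group.
Matching residues: D2, D11, D14, E16, D22, D27, E28.

7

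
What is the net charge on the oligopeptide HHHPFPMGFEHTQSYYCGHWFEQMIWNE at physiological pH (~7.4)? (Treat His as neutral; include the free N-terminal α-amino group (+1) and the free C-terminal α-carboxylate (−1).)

-3

The side chains ionized at physiological pH are Lys/Arg (+1) and Asp/Glu (−1); with His treated as neutral, nothing else contributes.
Positive (K, R): none → +0.
Negative (D, E): E10, E22, E28 → −3.
The N-terminus (+1) and C-terminus (−1) cancel.
Net charge = (+0) + (−3) = −3.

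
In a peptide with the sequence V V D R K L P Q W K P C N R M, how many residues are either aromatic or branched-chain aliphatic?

4

Aromatic: F, W, Y. Branched-chain aliphatic: I, L, V.
Aromatic residues here: W9 (1).
Branched-chain aliphatic residues here: V1, V2, L6 (3).
The two groups share no amino acid, so total = 1 + 3 = 4.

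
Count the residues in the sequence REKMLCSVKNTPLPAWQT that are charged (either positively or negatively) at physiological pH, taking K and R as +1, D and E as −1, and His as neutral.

Charged side chains at pH ~7.4: K, R (positive); D, E (negative).
Matching residues: R1, E2, K3, K9.

4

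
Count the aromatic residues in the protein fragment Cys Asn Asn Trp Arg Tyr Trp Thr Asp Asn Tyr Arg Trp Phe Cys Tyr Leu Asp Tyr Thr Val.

The aromatic amino acids are Phe (F, benzyl), Trp (W, indole), and Tyr (Y, phenol).
Matching residues: Trp4, Tyr6, Trp7, Tyr11, Trp13, Phe14, Tyr16, Tyr19.

8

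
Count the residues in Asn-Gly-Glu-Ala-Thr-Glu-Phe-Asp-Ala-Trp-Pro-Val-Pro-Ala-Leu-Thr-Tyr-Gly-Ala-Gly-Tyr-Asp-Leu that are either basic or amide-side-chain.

1

Basic: H, K, R. Amide-side-chain: N, Q.
Basic residues here: none (0).
Amide-side-chain residues here: Asn1 (1).
The two groups share no amino acid, so total = 0 + 1 = 1.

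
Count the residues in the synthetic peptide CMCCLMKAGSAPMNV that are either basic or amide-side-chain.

2

Basic: H, K, R. Amide-side-chain: N, Q.
Basic residues here: K7 (1).
Amide-side-chain residues here: N14 (1).
The two groups share no amino acid, so total = 1 + 1 = 2.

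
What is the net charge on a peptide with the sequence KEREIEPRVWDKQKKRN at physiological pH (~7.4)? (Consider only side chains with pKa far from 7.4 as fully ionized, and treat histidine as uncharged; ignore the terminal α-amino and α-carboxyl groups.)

At pH ~7.4 the Lys and Arg side chains are protonated (+1), the Asp and Glu side chains are deprotonated (−1), and with His taken as neutral all other side chains carry no charge.
Positive (K, R): K1, R3, R8, K12, K14, K15, R16 → +7.
Negative (D, E): E2, E4, E6, D11 → −4.
Net charge = (+7) + (−4) = +3.

+3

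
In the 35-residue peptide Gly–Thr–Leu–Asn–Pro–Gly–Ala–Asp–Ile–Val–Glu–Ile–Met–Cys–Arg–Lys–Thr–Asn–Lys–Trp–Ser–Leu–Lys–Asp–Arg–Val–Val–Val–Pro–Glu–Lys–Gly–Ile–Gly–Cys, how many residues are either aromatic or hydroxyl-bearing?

4

Aromatic: F, W, Y. Hydroxyl-bearing: S, T, Y.
Aromatic residues here: Trp20 (1).
Hydroxyl-bearing residues here: Thr2, Thr17, Ser21 (3).
(Y belongs to both groups, but none appear in this sequence.) Total = 1 + 3 = 4.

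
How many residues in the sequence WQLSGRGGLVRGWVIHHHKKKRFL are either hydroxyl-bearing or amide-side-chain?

2

Hydroxyl-bearing: S, T, Y. Amide-side-chain: N, Q.
Hydroxyl-bearing residues here: S4 (1).
Amide-side-chain residues here: Q2 (1).
The two groups share no amino acid, so total = 1 + 1 = 2.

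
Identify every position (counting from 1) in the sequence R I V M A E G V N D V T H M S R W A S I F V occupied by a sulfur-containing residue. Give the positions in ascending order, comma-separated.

4, 14

Only Cys (C) and Met (M) have a sulfur atom in the side chain.
Matching residues: M4, M14.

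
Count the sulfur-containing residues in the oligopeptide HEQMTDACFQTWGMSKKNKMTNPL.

4

The sulfur-bearing residues are cysteine (–SH) and methionine (–S–CH₃).
Matching residues: M4, C8, M14, M20.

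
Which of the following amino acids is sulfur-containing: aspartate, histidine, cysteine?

cysteine

Cysteine (C, thiol) and methionine (M, thioether) are the two sulfur-containing amino acids.
Of the listed options, only cysteine belongs to this group.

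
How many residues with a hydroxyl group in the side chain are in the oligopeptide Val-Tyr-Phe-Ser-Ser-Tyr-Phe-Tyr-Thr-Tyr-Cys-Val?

7

The –OH-bearing residues are Ser, Thr (aliphatic alcohols), and Tyr (phenol).
Matching residues: Tyr2, Ser4, Ser5, Tyr6, Tyr8, Thr9, Tyr10.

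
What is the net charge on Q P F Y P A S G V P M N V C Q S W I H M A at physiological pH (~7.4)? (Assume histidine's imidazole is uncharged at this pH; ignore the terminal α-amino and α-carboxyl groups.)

0

Near pH 7.4, K and R contribute +1 each, D and E contribute −1 each, and every other side chain (His included, as stated) is uncharged.
Positive (K, R): none → +0.
Negative (D, E): none → −0.
Net charge = (+0) + (−0) = 0.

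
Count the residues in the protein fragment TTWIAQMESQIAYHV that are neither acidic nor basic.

13

Acidic: D, E. Basic: K, R, H. All other residues are neither.
Matching residues: T1, T2, W3, I4, A5, Q6, M7, S9, Q10, I11, A12, Y13, V15.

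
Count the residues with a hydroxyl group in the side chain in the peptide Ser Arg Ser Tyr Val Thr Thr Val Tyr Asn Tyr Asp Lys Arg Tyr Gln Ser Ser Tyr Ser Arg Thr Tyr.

The –OH-bearing residues are Ser, Thr (aliphatic alcohols), and Tyr (phenol).
Matching residues: Ser1, Ser3, Tyr4, Thr6, Thr7, Tyr9, Tyr11, Tyr15, Ser17, Ser18, Tyr19, Ser20, Thr22, Tyr23.

14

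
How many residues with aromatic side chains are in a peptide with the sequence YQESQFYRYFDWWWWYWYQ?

12

Phenylalanine (F), tryptophan (W), and tyrosine (Y) have aromatic ring side chains.
Matching residues: Y1, F6, Y7, Y9, F10, W12, W13, W14, W15, Y16, W17, Y18.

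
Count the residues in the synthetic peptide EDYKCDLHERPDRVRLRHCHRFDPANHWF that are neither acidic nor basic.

Acidic: D, E. Basic: K, R, H. All other residues are neither.
Matching residues: Y3, C5, L7, P11, V14, L16, C19, F22, P24, A25, N26, W28, F29.

13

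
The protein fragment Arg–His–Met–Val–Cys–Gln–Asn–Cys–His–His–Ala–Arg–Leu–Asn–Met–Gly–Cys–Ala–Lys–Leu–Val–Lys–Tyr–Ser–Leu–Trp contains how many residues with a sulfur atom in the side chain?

Only Cys (C) and Met (M) have a sulfur atom in the side chain.
Matching residues: Met3, Cys5, Cys8, Met15, Cys17.

5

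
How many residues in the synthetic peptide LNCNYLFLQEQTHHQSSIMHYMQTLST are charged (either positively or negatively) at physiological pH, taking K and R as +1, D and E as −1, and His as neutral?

1

Charged side chains at pH ~7.4: K, R (positive); D, E (negative).
Matching residues: E10.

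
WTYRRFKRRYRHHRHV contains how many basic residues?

Lysine (K), arginine (R), and histidine (H) have basic, nitrogen-containing side chains.
Matching residues: R4, R5, K7, R8, R9, R11, H12, H13, R14, H15.

10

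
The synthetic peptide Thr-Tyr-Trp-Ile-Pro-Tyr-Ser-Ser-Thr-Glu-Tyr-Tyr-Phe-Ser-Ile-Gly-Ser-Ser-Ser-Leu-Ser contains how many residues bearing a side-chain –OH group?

Serine (S), threonine (T), and tyrosine (Y) each carry a hydroxyl group on the side chain.
Matching residues: Thr1, Tyr2, Tyr6, Ser7, Ser8, Thr9, Tyr11, Tyr12, Ser14, Ser17, Ser18, Ser19, Ser21.

13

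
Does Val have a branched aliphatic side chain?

The BCAAs are Val, Leu, and Ile — aliphatic side chains with a branch point.
Valine is in this group.

Yes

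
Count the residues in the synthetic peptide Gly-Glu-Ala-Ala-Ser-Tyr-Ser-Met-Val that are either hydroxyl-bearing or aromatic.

Hydroxyl-bearing: S, T, Y. Aromatic: F, W, Y.
Hydroxyl-bearing residues here: Ser5, Tyr6, Ser7 (3).
Aromatic residues here: Tyr6 (1).
Y is in both groups, so the 1 Y residue must not be double-counted.
Total = 3 + 1 − 1 = 3.

3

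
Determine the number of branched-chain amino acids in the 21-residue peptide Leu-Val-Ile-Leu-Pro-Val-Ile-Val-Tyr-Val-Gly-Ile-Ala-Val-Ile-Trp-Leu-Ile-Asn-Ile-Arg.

14

V, L, and I make up the branched-chain aliphatic group.
Matching residues: Leu1, Val2, Ile3, Leu4, Val6, Ile7, Val8, Val10, Ile12, Val14, Ile15, Leu17, Ile18, Ile20.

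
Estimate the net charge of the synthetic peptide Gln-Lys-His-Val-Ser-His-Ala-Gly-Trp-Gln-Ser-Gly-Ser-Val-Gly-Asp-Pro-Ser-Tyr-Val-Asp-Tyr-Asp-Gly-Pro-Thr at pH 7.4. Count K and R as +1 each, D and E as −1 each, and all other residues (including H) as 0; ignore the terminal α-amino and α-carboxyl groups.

Positive (K, R): Lys2 → +1.
Negative (D, E): Asp16, Asp21, Asp23 → −3.
Net charge = (+1) + (−3) = −2.

-2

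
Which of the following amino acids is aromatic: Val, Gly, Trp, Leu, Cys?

Trp

The aromatic amino acids are Phe (F, benzyl), Trp (W, indole), and Tyr (Y, phenol).
Of the listed options, only Trp belongs to this group.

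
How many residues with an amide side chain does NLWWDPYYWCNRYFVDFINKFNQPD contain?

5

Asparagine (N) and glutamine (Q) have uncharged amide side chains.
Matching residues: N1, N11, N19, N22, Q23.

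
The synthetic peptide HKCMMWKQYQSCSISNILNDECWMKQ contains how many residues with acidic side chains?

2

Aspartate (D) and glutamate (E) have carboxylic-acid side chains and are the acidic amino acids.
Matching residues: D20, E21.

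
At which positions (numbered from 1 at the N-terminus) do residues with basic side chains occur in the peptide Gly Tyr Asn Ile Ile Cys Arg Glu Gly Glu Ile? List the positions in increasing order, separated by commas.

7

The basic amino acids are Lys (K), Arg (R), and His (H).
Matching residues: Arg7.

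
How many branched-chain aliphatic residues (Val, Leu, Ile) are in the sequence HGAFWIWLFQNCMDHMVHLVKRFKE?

Matching residues: I6, L8, V17, L19, V20.

5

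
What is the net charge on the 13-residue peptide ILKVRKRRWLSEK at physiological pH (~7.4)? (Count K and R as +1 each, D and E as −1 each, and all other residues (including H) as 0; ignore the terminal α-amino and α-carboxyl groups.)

Positive (K, R): K3, R5, K6, R7, R8, K13 → +6.
Negative (D, E): E12 → −1.
Net charge = (+6) + (−1) = +5.

+5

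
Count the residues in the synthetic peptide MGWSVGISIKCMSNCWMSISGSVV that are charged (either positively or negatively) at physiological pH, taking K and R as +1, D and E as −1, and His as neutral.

Charged side chains at pH ~7.4: K, R (positive); D, E (negative).
Matching residues: K10.

1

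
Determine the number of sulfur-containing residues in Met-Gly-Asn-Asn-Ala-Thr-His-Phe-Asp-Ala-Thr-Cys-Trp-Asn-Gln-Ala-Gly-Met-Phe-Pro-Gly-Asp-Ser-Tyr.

The sulfur-bearing residues are cysteine (–SH) and methionine (–S–CH₃).
Matching residues: Met1, Cys12, Met18.

3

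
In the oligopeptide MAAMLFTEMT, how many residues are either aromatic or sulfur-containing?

4

Aromatic: F, W, Y. Sulfur-containing: C, M.
Aromatic residues here: F6 (1).
Sulfur-containing residues here: M1, M4, M9 (3).
The two groups share no amino acid, so total = 1 + 3 = 4.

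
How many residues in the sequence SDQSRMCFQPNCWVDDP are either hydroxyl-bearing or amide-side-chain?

5

Hydroxyl-bearing: S, T, Y. Amide-side-chain: N, Q.
Hydroxyl-bearing residues here: S1, S4 (2).
Amide-side-chain residues here: Q3, Q9, N11 (3).
The two groups share no amino acid, so total = 2 + 3 = 5.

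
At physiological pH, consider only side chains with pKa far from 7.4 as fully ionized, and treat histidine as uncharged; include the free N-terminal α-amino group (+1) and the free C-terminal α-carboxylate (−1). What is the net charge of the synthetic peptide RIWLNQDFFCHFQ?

0

Near pH 7.4, K and R contribute +1 each, D and E contribute −1 each, and every other side chain (His included, as stated) is uncharged.
Positive (K, R): R1 → +1.
Negative (D, E): D7 → −1.
The N-terminus (+1) and C-terminus (−1) cancel.
Net charge = (+1) + (−1) = 0.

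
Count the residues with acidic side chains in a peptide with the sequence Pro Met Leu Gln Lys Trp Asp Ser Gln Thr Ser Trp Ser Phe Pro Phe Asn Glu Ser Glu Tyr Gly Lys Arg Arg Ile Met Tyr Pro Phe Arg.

Only D (aspartate) and E (glutamate) carry a side-chain carboxylic acid.
Matching residues: Asp7, Glu18, Glu20.

3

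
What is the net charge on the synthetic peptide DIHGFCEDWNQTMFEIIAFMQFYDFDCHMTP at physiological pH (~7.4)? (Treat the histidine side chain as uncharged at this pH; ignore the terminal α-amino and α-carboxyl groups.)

At pH ~7.4 the Lys and Arg side chains are protonated (+1), the Asp and Glu side chains are deprotonated (−1), and with His taken as neutral all other side chains carry no charge.
Positive (K, R): none → +0.
Negative (D, E): D1, E7, D8, E15, D24, D26 → −6.
Net charge = (+0) + (−6) = −6.

-6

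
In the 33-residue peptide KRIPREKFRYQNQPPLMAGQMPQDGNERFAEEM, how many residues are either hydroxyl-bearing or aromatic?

3

Hydroxyl-bearing: S, T, Y. Aromatic: F, W, Y.
Hydroxyl-bearing residues here: Y10 (1).
Aromatic residues here: F8, Y10, F29 (3).
Y is in both groups, so the 1 Y residue must not be double-counted.
Total = 1 + 3 − 1 = 3.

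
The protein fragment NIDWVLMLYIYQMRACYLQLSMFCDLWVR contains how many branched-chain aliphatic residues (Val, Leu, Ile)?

9

Matching residues: I2, V5, L6, L8, I10, L18, L20, L26, V28.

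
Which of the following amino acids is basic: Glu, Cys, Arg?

Arg

K, R, and H are the three residues with basic side chains (ε-amine, guanidinium, and imidazole respectively).
Of the listed options, only Arg belongs to this group.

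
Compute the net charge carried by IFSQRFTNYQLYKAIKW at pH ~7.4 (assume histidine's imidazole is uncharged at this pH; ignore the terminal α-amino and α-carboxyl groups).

Near pH 7.4, K and R contribute +1 each, D and E contribute −1 each, and every other side chain (His included, as stated) is uncharged.
Positive (K, R): R5, K13, K16 → +3.
Negative (D, E): none → −0.
Net charge = (+3) + (−0) = +3.

+3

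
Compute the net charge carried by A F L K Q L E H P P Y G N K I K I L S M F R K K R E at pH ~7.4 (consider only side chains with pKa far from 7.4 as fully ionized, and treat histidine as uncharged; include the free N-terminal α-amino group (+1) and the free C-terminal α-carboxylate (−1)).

+5

The side chains ionized at physiological pH are Lys/Arg (+1) and Asp/Glu (−1); with His treated as neutral, nothing else contributes.
Positive (K, R): K4, K14, K16, R22, K23, K24, R25 → +7.
Negative (D, E): E7, E26 → −2.
The N-terminus (+1) and C-terminus (−1) cancel.
Net charge = (+7) + (−2) = +5.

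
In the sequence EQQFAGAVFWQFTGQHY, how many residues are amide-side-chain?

4

Only N (asparagine) and Q (glutamine) carry a side-chain carboxamide.
Matching residues: Q2, Q3, Q11, Q15.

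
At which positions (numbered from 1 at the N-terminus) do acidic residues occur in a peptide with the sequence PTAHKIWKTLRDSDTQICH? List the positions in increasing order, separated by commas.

Aspartate (D) and glutamate (E) have carboxylic-acid side chains and are the acidic amino acids.
Matching residues: D12, D14.

12, 14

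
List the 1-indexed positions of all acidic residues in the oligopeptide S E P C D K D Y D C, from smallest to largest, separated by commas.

2, 5, 7, 9

Only D (aspartate) and E (glutamate) carry a side-chain carboxylic acid.
Matching residues: E2, D5, D7, D9.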